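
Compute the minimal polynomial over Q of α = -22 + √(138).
m_α(x) = x^2 + 44x + 346

From α + 22 = √(138), squaring gives (α + 22)^2 = 138, i.e. α^2 + 44α + 484 = 138, so α^2 + 44α + 346 = 0. The discriminant of x^2 + 44x + 346 is (44)^2 - 4·(346) = 1936 - 1384 = 552, and 4·(138) is not a perfect square in Q since 138 is squarefree and ≠ 1. Hence x^2 + 44x + 346 is irreducible over Q and is the minimal polynomial of α.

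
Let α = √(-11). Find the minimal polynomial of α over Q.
m_α(x) = x^2 + 11

α satisfies α^2 + 11 = 0, so x^2 + 11 annihilates α. Since d = -11 is squarefree and ≠ 1, it is not a perfect square in Q, so x^2 + 11 has no rational root and is therefore irreducible over Q (a degree-2 polynomial over a field is irreducible iff it has no root). Hence m_α(x) = x^2 + 11.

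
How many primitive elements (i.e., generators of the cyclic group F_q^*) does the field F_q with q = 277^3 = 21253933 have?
There are φ(21253932) = 5474304 primitive elements

F_q^* is cyclic of order q - 1 = 21253932. A cyclic group of order m has exactly φ(m) generators. Here m = 21253932 = 2^2 · 3^2 · 7 · 19 · 23 · 193, so the number of primitive elements is φ(21253932) = 5474304.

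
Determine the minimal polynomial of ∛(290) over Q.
m_α(x) = x^3 - 290

α satisfies α^3 = 290, so x^3 - 290 annihilates α. By the rational root test, a rational root p/q (in lowest terms) of x^3 - 290 would satisfy p^3 = 290 q^3, forcing q = 1 and p^3 = 290; but 290 is not a perfect cube, contradiction. A monic cubic over Q with no rational root is irreducible (any nontrivial factorization would include a linear factor). Hence x^3 - 290 is the minimal polynomial of α, and in particular [Q(α):Q] = 3.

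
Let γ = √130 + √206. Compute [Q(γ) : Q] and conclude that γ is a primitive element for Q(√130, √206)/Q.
[Q(γ) : Q] = 4 (equivalently, Q(γ) = Q(√130, √206))

Obviously Q(γ) ⊆ Q(√130, √206), and [Q(√130, √206):Q] = 4 (since 130, 206 are distinct squarefree integers > 1 with 26780 not a perfect square). To show equality we compute the minimal polynomial of γ. From γ = √130 + √206: γ^2 = 130 + 2√(26780) + 206 = 336 + 2√(26780), so γ^2 - 336 = 2√(26780); squaring, (γ^2 - 336)^2 = 4·26780, i.e. γ^4 - 672γ^2 + 112896 - 107120 = 0, i.e. γ^4 - 672γ^2 + 5776 = 0. So γ is a root of x^4 - 672x^2 + 5776. This polynomial is irreducible over Q: it has no rational root (each ±√130 ± √206 is irrational), and any factorization into two quadratics over Q would force √(26780) ∈ Q (pairing opposite roots) or √130, √206 ∈ Q (other pairings), all impossible. Hence [Q(γ):Q] = 4 = [Q(√130, √206):Q], so Q(γ) = Q(√130, √206).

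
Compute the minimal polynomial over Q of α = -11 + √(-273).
m_α(x) = x^2 + 22x + 394

From α + 11 = √(-273), squaring gives (α + 11)^2 = -273, i.e. α^2 + 22α + 121 = -273, so α^2 + 22α + 394 = 0. The discriminant of x^2 + 22x + 394 is (22)^2 - 4·(394) = 484 - 1576 = -1092, and 4·(-273) is not a perfect square in Q since -273 is squarefree and ≠ 1. Hence x^2 + 22x + 394 is irreducible over Q and is the minimal polynomial of α.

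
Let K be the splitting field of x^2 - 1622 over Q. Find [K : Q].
[K : Q] = 2

f(x) = x^2 - 1622 factors as (x - √1622)(x + √1622). The splitting field is K = Q(√1622). Since 1622 is squarefree and > 1, it is not a perfect square, so x^2 - 1622 is irreducible over Q and [Q(√1622) : Q] = 2. Hence [K : Q] = 2.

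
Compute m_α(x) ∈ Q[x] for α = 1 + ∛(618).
m_α(x) = x^3 - 3x^2 + 3x - 619

Set β = α - 1 = ∛(618), so β^3 = 618. Then (α - 1)^3 - 618 = 0, i.e. α is a root of g(x) = (x - 1)^3 - 618 = x^3 - 3x^2 + 3x - 619. Since g(x) = h(x - 1) where h(x) = x^3 - 618, and h is irreducible over Q (because 618 is not a perfect cube, so h has no rational root, and a monic cubic with no rational root is irreducible), g is also irreducible (irreducibility is preserved under the substitution x → x - 1). Hence m_α(x) = x^3 - 3x^2 + 3x - 619.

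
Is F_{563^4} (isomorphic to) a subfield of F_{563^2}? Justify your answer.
No: F_{563^4} is not a subfield of F_{563^2}

F_{p^m} embeds in F_{p^n} iff m | n. Here 4 ∤ 2 (since 2 = 0·4 + 2 with remainder 2 ≠ 0), so F_{563^4} is not a subfield of F_{563^2}. Equivalently: if it were, the tower law would give 4 = [F_{563^4}:F_563] dividing [F_{563^2}:F_563] = 2, contradiction.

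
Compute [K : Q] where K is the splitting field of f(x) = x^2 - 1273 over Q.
[K : Q] = 2

f(x) = x^2 - 1273 factors as (x - √1273)(x + √1273). The splitting field is K = Q(√1273). Since 1273 is squarefree and > 1, it is not a perfect square, so x^2 - 1273 is irreducible over Q and [Q(√1273) : Q] = 2. Hence [K : Q] = 2.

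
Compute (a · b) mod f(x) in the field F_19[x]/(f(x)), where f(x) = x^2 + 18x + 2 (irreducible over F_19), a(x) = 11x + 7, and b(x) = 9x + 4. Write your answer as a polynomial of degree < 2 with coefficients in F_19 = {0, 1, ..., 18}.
a · b ≡ 16x + 1 (mod f(x))

Multiply in F_19[x]: a(x)·b(x) = (11x + 7)·(9x + 4) = 4x^2 + 12x + 9. This has degree ≥ 2, so divide by f(x) over F_19: 4x^2 + 12x + 9 = (4)·(x^2 + 18x + 2) + (16x + 1). Hence a·b ≡ 16x + 1 (mod f). (F_19[x]/(f) is a field with 19^2 = 361 elements since f is irreducible of degree 2.)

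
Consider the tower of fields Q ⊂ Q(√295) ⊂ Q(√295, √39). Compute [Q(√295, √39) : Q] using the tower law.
[Q(√295, √39) : Q] = 4

[Q(√295):Q] = 2 (min poly x^2 - 295, irreducible since 295 is squarefree > 1). For the top step, suppose √39 ∈ Q(√295), say √39 = c + d√295 with c, d ∈ Q. Squaring: 39 = c^2 + 295d^2 + 2cd√295. Since √295 ∉ Q this forces 2cd = 0. If d = 0 then √39 = c ∈ Q, contradicting 39 squarefree > 1. If c = 0 then 39 = 295d^2, so 295·39 = (295d)^2 is a perfect square in Q — but 295·39 = 11505 is not a perfect square (since 295 and 39 are distinct squarefree integers). Contradiction. Hence √39 ∉ Q(√295), so x^2 - 39 stays irreducible over Q(√295) and [Q(√295, √39) : Q(√295)] = 2. By the tower law, [Q(√295, √39) : Q] = 2 · 2 = 4.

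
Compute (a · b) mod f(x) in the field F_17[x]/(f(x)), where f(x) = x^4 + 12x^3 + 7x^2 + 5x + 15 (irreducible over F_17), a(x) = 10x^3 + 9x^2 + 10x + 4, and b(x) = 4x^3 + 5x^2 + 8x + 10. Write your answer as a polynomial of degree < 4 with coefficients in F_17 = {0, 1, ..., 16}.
a · b ≡ 4x^3 + 5x^2 + 11x + 1 (mod f(x))

Multiply in F_17[x]: a(x)·b(x) = (10x^3 + 9x^2 + 10x + 4)·(4x^3 + 5x^2 + 8x + 10) = 6x^6 + x^5 + 12x^4 + 3x^2 + 13x + 6. This has degree ≥ 4, so divide by f(x) over F_17: 6x^6 + x^5 + 12x^4 + 3x^2 + 13x + 6 = (6x^2 + 14x + 6)·(x^4 + 12x^3 + 7x^2 + 5x + 15) + (4x^3 + 5x^2 + 11x + 1). Hence a·b ≡ 4x^3 + 5x^2 + 11x + 1 (mod f). (F_17[x]/(f) is a field with 17^4 = 83521 elements since f is irreducible of degree 4.)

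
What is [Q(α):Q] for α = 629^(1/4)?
[Q(α):Q] = 4

α is a root of x^4 - 629. By Eisenstein's criterion at the prime p = 17 (which divides the constant term 629 but p^2 = 289 does not, since 629 is squarefree), x^4 - 629 is irreducible over Q. Hence [Q(α):Q] = 4.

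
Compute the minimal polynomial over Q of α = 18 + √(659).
m_α(x) = x^2 - 36x - 335

From α - 18 = √(659), squaring gives (α - 18)^2 = 659, i.e. α^2 - 36α + 324 = 659, so α^2 - 36α - 335 = 0. The discriminant of x^2 - 36x - 335 is (-36)^2 - 4·(-335) = 1296 + 1340 = 2636, and 4·(659) is not a perfect square in Q since 659 is squarefree and ≠ 1. Hence x^2 - 36x - 335 is irreducible over Q and is the minimal polynomial of α.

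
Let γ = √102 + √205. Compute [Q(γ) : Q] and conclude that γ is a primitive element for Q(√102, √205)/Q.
[Q(γ) : Q] = 4 (equivalently, Q(γ) = Q(√102, √205))

Obviously Q(γ) ⊆ Q(√102, √205), and [Q(√102, √205):Q] = 4 (since 102, 205 are distinct squarefree integers > 1 with 20910 not a perfect square). To show equality we compute the minimal polynomial of γ. From γ = √102 + √205: γ^2 = 102 + 2√(20910) + 205 = 307 + 2√(20910), so γ^2 - 307 = 2√(20910); squaring, (γ^2 - 307)^2 = 4·20910, i.e. γ^4 - 614γ^2 + 94249 - 83640 = 0, i.e. γ^4 - 614γ^2 + 10609 = 0. So γ is a root of x^4 - 614x^2 + 10609. This polynomial is irreducible over Q: it has no rational root (each ±√102 ± √205 is irrational), and any factorization into two quadratics over Q would force √(20910) ∈ Q (pairing opposite roots) or √102, √205 ∈ Q (other pairings), all impossible. Hence [Q(γ):Q] = 4 = [Q(√102, √205):Q], so Q(γ) = Q(√102, √205).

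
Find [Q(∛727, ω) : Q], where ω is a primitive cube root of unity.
[Q(∛727, ω) : Q] = 6

[Q(∛727):Q] = 3 (min poly x^3 - 727, irreducible since 727 is not a perfect cube). [Q(ω):Q] = 2 (min poly x^2 + x + 1). Since Q(∛727) ⊂ R and ω ∉ R, we have ω ∉ Q(∛727), so x^2 + x + 1 remains irreducible over Q(∛727) and [Q(∛727, ω) : Q(∛727)] = 2. By the tower law, [Q(∛727, ω) : Q] = 3 · 2 = 6. (In fact Q(∛727, ω) is the splitting field of x^3 - 727 over Q.)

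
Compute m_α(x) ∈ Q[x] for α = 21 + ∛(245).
m_α(x) = x^3 - 63x^2 + 1323x - 9506

Set β = α - 21 = ∛(245), so β^3 = 245. Then (α - 21)^3 - 245 = 0, i.e. α is a root of g(x) = (x - 21)^3 - 245 = x^3 - 63x^2 + 1323x - 9506. Since g(x) = h(x - 21) where h(x) = x^3 - 245, and h is irreducible over Q (because 245 is not a perfect cube, so h has no rational root, and a monic cubic with no rational root is irreducible), g is also irreducible (irreducibility is preserved under the substitution x → x - 21). Hence m_α(x) = x^3 - 63x^2 + 1323x - 9506.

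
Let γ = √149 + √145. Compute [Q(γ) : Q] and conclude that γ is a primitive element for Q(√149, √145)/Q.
[Q(γ) : Q] = 4 (equivalently, Q(γ) = Q(√149, √145))

Obviously Q(γ) ⊆ Q(√149, √145), and [Q(√149, √145):Q] = 4 (since 149, 145 are distinct squarefree integers > 1 with 21605 not a perfect square). To show equality we compute the minimal polynomial of γ. From γ = √149 + √145: γ^2 = 149 + 2√(21605) + 145 = 294 + 2√(21605), so γ^2 - 294 = 2√(21605); squaring, (γ^2 - 294)^2 = 4·21605, i.e. γ^4 - 588γ^2 + 86436 - 86420 = 0, i.e. γ^4 - 588γ^2 + 16 = 0. So γ is a root of x^4 - 588x^2 + 16. This polynomial is irreducible over Q: it has no rational root (each ±√149 ± √145 is irrational), and any factorization into two quadratics over Q would force √(21605) ∈ Q (pairing opposite roots) or √149, √145 ∈ Q (other pairings), all impossible. Hence [Q(γ):Q] = 4 = [Q(√149, √145):Q], so Q(γ) = Q(√149, √145).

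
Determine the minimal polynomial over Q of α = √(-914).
m_α(x) = x^2 + 914

α satisfies α^2 + 914 = 0, so x^2 + 914 annihilates α. Since d = -914 is squarefree and ≠ 1, it is not a perfect square in Q, so x^2 + 914 has no rational root and is therefore irreducible over Q (a degree-2 polynomial over a field is irreducible iff it has no root). Hence m_α(x) = x^2 + 914.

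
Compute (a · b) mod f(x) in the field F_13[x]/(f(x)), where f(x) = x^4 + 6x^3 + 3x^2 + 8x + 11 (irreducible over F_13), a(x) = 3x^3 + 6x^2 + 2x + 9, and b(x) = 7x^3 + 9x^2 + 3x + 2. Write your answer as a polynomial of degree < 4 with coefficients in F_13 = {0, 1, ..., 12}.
a · b ≡ 10x^2 + 7x + 2 (mod f(x))

Multiply in F_13[x]: a(x)·b(x) = (3x^3 + 6x^2 + 2x + 9)·(7x^3 + 9x^2 + 3x + 2) = 8x^6 + 4x^5 + 12x^4 + x^3 + 8x^2 + 5x + 5. This has degree ≥ 4, so divide by f(x) over F_13: 8x^6 + 4x^5 + 12x^4 + x^3 + 8x^2 + 5x + 5 = (8x^2 + 8x + 5)·(x^4 + 6x^3 + 3x^2 + 8x + 11) + (10x^2 + 7x + 2). Hence a·b ≡ 10x^2 + 7x + 2 (mod f). (F_13[x]/(f) is a field with 13^4 = 28561 elements since f is irreducible of degree 4.)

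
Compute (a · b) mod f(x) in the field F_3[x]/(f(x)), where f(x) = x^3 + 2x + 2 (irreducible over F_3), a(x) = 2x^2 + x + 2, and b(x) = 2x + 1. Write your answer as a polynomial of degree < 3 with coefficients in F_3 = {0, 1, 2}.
a · b ≡ x^2 (mod f(x))

Multiply in F_3[x]: a(x)·b(x) = (2x^2 + x + 2)·(2x + 1) = x^3 + x^2 + 2x + 2. This has degree ≥ 3, so divide by f(x) over F_3: x^3 + x^2 + 2x + 2 = (1)·(x^3 + 2x + 2) + (x^2). Hence a·b ≡ x^2 (mod f). (F_3[x]/(f) is a field with 3^3 = 27 elements since f is irreducible of degree 3.)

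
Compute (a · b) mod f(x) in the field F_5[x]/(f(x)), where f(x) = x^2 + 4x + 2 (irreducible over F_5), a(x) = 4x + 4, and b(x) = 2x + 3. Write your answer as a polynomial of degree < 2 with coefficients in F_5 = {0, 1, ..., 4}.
a · b ≡ 3x + 1 (mod f(x))

Multiply in F_5[x]: a(x)·b(x) = (4x + 4)·(2x + 3) = 3x^2 + 2. This has degree ≥ 2, so divide by f(x) over F_5: 3x^2 + 2 = (3)·(x^2 + 4x + 2) + (3x + 1). Hence a·b ≡ 3x + 1 (mod f). (F_5[x]/(f) is a field with 5^2 = 25 elements since f is irreducible of degree 2.)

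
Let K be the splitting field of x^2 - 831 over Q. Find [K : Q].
[K : Q] = 2

f(x) = x^2 - 831 factors as (x - √831)(x + √831). The splitting field is K = Q(√831). Since 831 is squarefree and > 1, it is not a perfect square, so x^2 - 831 is irreducible over Q and [Q(√831) : Q] = 2. Hence [K : Q] = 2.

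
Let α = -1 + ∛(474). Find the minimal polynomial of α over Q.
m_α(x) = x^3 + 3x^2 + 3x - 473

Set β = α + 1 = ∛(474), so β^3 = 474. Then (α + 1)^3 - 474 = 0, i.e. α is a root of g(x) = (x + 1)^3 - 474 = x^3 + 3x^2 + 3x - 473. Since g(x) = h(x + 1) where h(x) = x^3 - 474, and h is irreducible over Q (because 474 is not a perfect cube, so h has no rational root, and a monic cubic with no rational root is irreducible), g is also irreducible (irreducibility is preserved under the substitution x → x + 1). Hence m_α(x) = x^3 + 3x^2 + 3x - 473.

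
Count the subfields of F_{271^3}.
F_{271^3} has 2 subfields

The subfields of F_{p^n} are exactly the fields F_{p^d} for d | n (each is the fixed field of the unique index-d subgroup of Gal(F_{p^n}/F_p) ≅ Z/nZ). The divisors of n = 3 are {1, 3}, giving 2 subfields: F_{271^1}, F_{271^3}.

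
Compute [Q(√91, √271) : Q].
[Q(√91, √271) : Q] = 4

[Q(√91):Q] = 2 (min poly x^2 - 91, irreducible since 91 is squarefree > 1). For the top step, suppose √271 ∈ Q(√91), say √271 = c + d√91 with c, d ∈ Q. Squaring: 271 = c^2 + 91d^2 + 2cd√91. Since √91 ∉ Q this forces 2cd = 0. If d = 0 then √271 = c ∈ Q, contradicting 271 squarefree > 1. If c = 0 then 271 = 91d^2, so 91·271 = (91d)^2 is a perfect square in Q — but 91·271 = 24661 is not a perfect square (since 91 and 271 are distinct squarefree integers). Contradiction. Hence √271 ∉ Q(√91), so x^2 - 271 stays irreducible over Q(√91) and [Q(√91, √271) : Q(√91)] = 2. By the tower law, [Q(√91, √271) : Q] = 2 · 2 = 4.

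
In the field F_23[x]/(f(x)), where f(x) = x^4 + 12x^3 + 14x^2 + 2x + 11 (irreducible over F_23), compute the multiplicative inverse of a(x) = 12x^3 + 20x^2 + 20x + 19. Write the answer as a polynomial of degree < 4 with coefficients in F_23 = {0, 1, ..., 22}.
a(x)^(-1) ≡ 3x^3 + 15x^2 + 5x + 7 (mod f(x))

Since f is irreducible over F_23, F_23[x]/(f) is a field and a(x) ≠ 0 has an inverse. Apply the extended Euclidean algorithm to f(x) and a(x) in F_23[x]: f(x) = (2x + 13)·a(x) + (13x^2 + 3x + 17);  a(x) = (8x + 5)·(13x^2 + 3x + 17) + (7x + 3);  (13x^2 + 3x + 17) = (15x + 17)·(7x + 3) + (12). The last nonzero remainder is the constant 12 = gcd(f, a) in F_23. Back-substituting through the division chain expresses 12 = s(x)·a(x) + t(x)·f(x) with s(x) ≡ 13x^3 + 19x^2 + 14x + 15 (mod f), so (13x^3 + 19x^2 + 14x + 15)·a(x) ≡ 12 (mod f). Multiplying by 12^(-1) ≡ 2 in F_23 gives a(x)^(-1) ≡ 2·(13x^3 + 19x^2 + 14x + 15) ≡ 3x^3 + 15x^2 + 5x + 7 (mod f). Check: (12x^3 + 20x^2 + 20x + 19)·(3x^3 + 15x^2 + 5x + 7) = 13x^6 + 10x^5 + 6x^4 + 12x^3 + 19x^2 + 5x + 18 ≡ 1 (mod x^4 + 12x^3 + 14x^2 + 2x + 11).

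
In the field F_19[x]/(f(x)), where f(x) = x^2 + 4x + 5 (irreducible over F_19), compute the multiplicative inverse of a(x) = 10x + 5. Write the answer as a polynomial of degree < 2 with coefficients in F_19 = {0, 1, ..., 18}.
a(x)^(-1) ≡ 14x + 11 (mod f(x))

Since f is irreducible over F_19, F_19[x]/(f) is a field and a(x) ≠ 0 has an inverse. Apply the extended Euclidean algorithm to f(x) and a(x) in F_19[x]: f(x) = (2x + 7)·a(x) + (8). The last nonzero remainder is the constant 8 = gcd(f, a) in F_19. Back-substituting through the division chain expresses 8 = s(x)·a(x) + t(x)·f(x) with s(x) ≡ 17x + 12 (mod f), so (17x + 12)·a(x) ≡ 8 (mod f). Multiplying by 8^(-1) ≡ 12 in F_19 gives a(x)^(-1) ≡ 12·(17x + 12) ≡ 14x + 11 (mod f). Check: (10x + 5)·(14x + 11) = 7x^2 + 9x + 17 ≡ 1 (mod x^2 + 4x + 5).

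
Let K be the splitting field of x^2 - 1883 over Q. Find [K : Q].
[K : Q] = 2

f(x) = x^2 - 1883 factors as (x - √1883)(x + √1883). The splitting field is K = Q(√1883). Since 1883 is squarefree and > 1, it is not a perfect square, so x^2 - 1883 is irreducible over Q and [Q(√1883) : Q] = 2. Hence [K : Q] = 2.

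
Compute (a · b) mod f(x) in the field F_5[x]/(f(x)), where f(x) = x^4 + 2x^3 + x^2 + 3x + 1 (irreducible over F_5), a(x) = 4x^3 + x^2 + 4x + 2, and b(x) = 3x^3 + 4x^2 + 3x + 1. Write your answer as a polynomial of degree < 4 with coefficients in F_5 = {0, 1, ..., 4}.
a · b ≡ x^3 + 3x^2 + 2x + 1 (mod f(x))

Multiply in F_5[x]: a(x)·b(x) = (4x^3 + x^2 + 4x + 2)·(3x^3 + 4x^2 + 3x + 1) = 2x^6 + 4x^5 + 3x^4 + 4x^3 + x^2 + 2. This has degree ≥ 4, so divide by f(x) over F_5: 2x^6 + 4x^5 + 3x^4 + 4x^3 + x^2 + 2 = (2x^2 + 1)·(x^4 + 2x^3 + x^2 + 3x + 1) + (x^3 + 3x^2 + 2x + 1). Hence a·b ≡ x^3 + 3x^2 + 2x + 1 (mod f). (F_5[x]/(f) is a field with 5^4 = 625 elements since f is irreducible of degree 4.)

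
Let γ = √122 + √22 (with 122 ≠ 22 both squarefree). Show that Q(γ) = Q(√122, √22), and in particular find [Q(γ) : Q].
[Q(γ) : Q] = 4 (equivalently, Q(γ) = Q(√122, √22))

Obviously Q(γ) ⊆ Q(√122, √22), and [Q(√122, √22):Q] = 4 (since 122, 22 are distinct squarefree integers > 1 with 2684 not a perfect square). To show equality we compute the minimal polynomial of γ. From γ = √122 + √22: γ^2 = 122 + 2√(2684) + 22 = 144 + 2√(2684), so γ^2 - 144 = 2√(2684); squaring, (γ^2 - 144)^2 = 4·2684, i.e. γ^4 - 288γ^2 + 20736 - 10736 = 0, i.e. γ^4 - 288γ^2 + 10000 = 0. So γ is a root of x^4 - 288x^2 + 10000. This polynomial is irreducible over Q: it has no rational root (each ±√122 ± √22 is irrational), and any factorization into two quadratics over Q would force √(2684) ∈ Q (pairing opposite roots) or √122, √22 ∈ Q (other pairings), all impossible. Hence [Q(γ):Q] = 4 = [Q(√122, √22):Q], so Q(γ) = Q(√122, √22).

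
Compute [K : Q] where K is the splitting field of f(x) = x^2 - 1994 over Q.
[K : Q] = 2

f(x) = x^2 - 1994 factors as (x - √1994)(x + √1994). The splitting field is K = Q(√1994). Since 1994 is squarefree and > 1, it is not a perfect square, so x^2 - 1994 is irreducible over Q and [Q(√1994) : Q] = 2. Hence [K : Q] = 2.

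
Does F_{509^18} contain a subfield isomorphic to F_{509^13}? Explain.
No: F_{509^13} is not a subfield of F_{509^18}

F_{p^m} embeds in F_{p^n} iff m | n. Here 13 ∤ 18 (since 18 = 1·13 + 5 with remainder 5 ≠ 0), so F_{509^13} is not a subfield of F_{509^18}. Equivalently: if it were, the tower law would give 13 = [F_{509^13}:F_509] dividing [F_{509^18}:F_509] = 18, contradiction.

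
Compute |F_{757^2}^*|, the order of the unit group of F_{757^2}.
|F_{757^2}^*| = 573048

F_{757^2} has 757^2 = 573049 elements; its multiplicative group consists of all nonzero elements, so |F_{757^2}^*| = 573049 - 1 = 573048. (It is cyclic since any finite subgroup of the multiplicative group of a field is cyclic.)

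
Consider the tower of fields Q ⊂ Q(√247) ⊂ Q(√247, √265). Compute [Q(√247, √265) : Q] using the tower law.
[Q(√247, √265) : Q] = 4

[Q(√247):Q] = 2 (min poly x^2 - 247, irreducible since 247 is squarefree > 1). For the top step, suppose √265 ∈ Q(√247), say √265 = c + d√247 with c, d ∈ Q. Squaring: 265 = c^2 + 247d^2 + 2cd√247. Since √247 ∉ Q this forces 2cd = 0. If d = 0 then √265 = c ∈ Q, contradicting 265 squarefree > 1. If c = 0 then 265 = 247d^2, so 247·265 = (247d)^2 is a perfect square in Q — but 247·265 = 65455 is not a perfect square (since 247 and 265 are distinct squarefree integers). Contradiction. Hence √265 ∉ Q(√247), so x^2 - 265 stays irreducible over Q(√247) and [Q(√247, √265) : Q(√247)] = 2. By the tower law, [Q(√247, √265) : Q] = 2 · 2 = 4.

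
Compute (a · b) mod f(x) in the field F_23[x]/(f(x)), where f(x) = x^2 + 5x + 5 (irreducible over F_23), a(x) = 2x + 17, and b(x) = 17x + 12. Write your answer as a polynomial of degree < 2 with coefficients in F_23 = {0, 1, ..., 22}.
a · b ≡ 5x + 11 (mod f(x))

Multiply in F_23[x]: a(x)·b(x) = (2x + 17)·(17x + 12) = 11x^2 + 14x + 20. This has degree ≥ 2, so divide by f(x) over F_23: 11x^2 + 14x + 20 = (11)·(x^2 + 5x + 5) + (5x + 11). Hence a·b ≡ 5x + 11 (mod f). (F_23[x]/(f) is a field with 23^2 = 529 elements since f is irreducible of degree 2.)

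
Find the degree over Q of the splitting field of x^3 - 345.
[K : Q] = 6

The roots of x^3 - 345 are ∛345, ω∛345, ω^2∛345 where ω = e^(2πi/3) is a primitive cube root of unity, so K = Q(∛345, ω). Now [Q(∛345):Q] = 3 (since 345 is not a perfect cube, x^3 - 345 is irreducible) and [Q(ω):Q] = 2. Both 2 and 3 divide [K:Q], and [K:Q] ≤ 3·2 = 6, so [K:Q] = 6. (Equivalently: Q(∛345) ⊂ R but ω ∉ R, so [K : Q(∛345)] = 2.)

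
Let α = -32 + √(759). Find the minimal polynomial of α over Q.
m_α(x) = x^2 + 64x + 265

From α + 32 = √(759), squaring gives (α + 32)^2 = 759, i.e. α^2 + 64α + 1024 = 759, so α^2 + 64α + 265 = 0. The discriminant of x^2 + 64x + 265 is (64)^2 - 4·(265) = 4096 - 1060 = 3036, and 4·(759) is not a perfect square in Q since 759 is squarefree and ≠ 1. Hence x^2 + 64x + 265 is irreducible over Q and is the minimal polynomial of α.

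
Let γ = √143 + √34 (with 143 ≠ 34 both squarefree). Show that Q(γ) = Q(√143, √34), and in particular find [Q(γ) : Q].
[Q(γ) : Q] = 4 (equivalently, Q(γ) = Q(√143, √34))

Obviously Q(γ) ⊆ Q(√143, √34), and [Q(√143, √34):Q] = 4 (since 143, 34 are distinct squarefree integers > 1 with 4862 not a perfect square). To show equality we compute the minimal polynomial of γ. From γ = √143 + √34: γ^2 = 143 + 2√(4862) + 34 = 177 + 2√(4862), so γ^2 - 177 = 2√(4862); squaring, (γ^2 - 177)^2 = 4·4862, i.e. γ^4 - 354γ^2 + 31329 - 19448 = 0, i.e. γ^4 - 354γ^2 + 11881 = 0. So γ is a root of x^4 - 354x^2 + 11881. This polynomial is irreducible over Q: it has no rational root (each ±√143 ± √34 is irrational), and any factorization into two quadratics over Q would force √(4862) ∈ Q (pairing opposite roots) or √143, √34 ∈ Q (other pairings), all impossible. Hence [Q(γ):Q] = 4 = [Q(√143, √34):Q], so Q(γ) = Q(√143, √34).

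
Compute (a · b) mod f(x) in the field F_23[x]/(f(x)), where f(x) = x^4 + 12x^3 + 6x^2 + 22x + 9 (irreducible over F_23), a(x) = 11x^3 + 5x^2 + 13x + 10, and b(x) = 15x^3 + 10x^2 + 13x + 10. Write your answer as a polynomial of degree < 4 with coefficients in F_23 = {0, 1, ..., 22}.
a · b ≡ x^3 + 4x^2 + x + 5 (mod f(x))

Multiply in F_23[x]: a(x)·b(x) = (11x^3 + 5x^2 + 13x + 10)·(15x^3 + 10x^2 + 13x + 10) = 4x^6 + x^5 + 20x^4 + 18x^3 + 20x^2 + 7x + 8. This has degree ≥ 4, so divide by f(x) over F_23: 4x^6 + x^5 + 20x^4 + 18x^3 + 20x^2 + 7x + 8 = (4x^2 + 22x + 8)·(x^4 + 12x^3 + 6x^2 + 22x + 9) + (x^3 + 4x^2 + x + 5). Hence a·b ≡ x^3 + 4x^2 + x + 5 (mod f). (F_23[x]/(f) is a field with 23^4 = 279841 elements since f is irreducible of degree 4.)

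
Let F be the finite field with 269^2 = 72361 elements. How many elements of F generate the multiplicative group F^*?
There are φ(72360) = 19008 primitive elements

F_q^* is cyclic of order q - 1 = 72360. A cyclic group of order m has exactly φ(m) generators. Here m = 72360 = 2^3 · 3^3 · 5 · 67, so the number of primitive elements is φ(72360) = 19008.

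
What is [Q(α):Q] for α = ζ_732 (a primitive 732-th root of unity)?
[Q(α):Q] = 240

The minimal polynomial of ζ_732 over Q is the 732-th cyclotomic polynomial Φ_732(x), which is irreducible over Q and has degree φ(732) = 240. Hence [Q(α):Q] = φ(732) = 240.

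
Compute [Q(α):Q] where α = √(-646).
[Q(α):Q] = 2

[Q(α):Q] equals the degree of the minimal polynomial of α. Here α^2 = -646 and x^2 + 646 is irreducible (d = -646 is squarefree, ≠ 1, hence not a square), so deg(m_α) = 2. Thus [Q(α):Q] = 2.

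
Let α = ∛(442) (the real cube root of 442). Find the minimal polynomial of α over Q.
m_α(x) = x^3 - 442

α satisfies α^3 = 442, so x^3 - 442 annihilates α. By the rational root test, a rational root p/q (in lowest terms) of x^3 - 442 would satisfy p^3 = 442 q^3, forcing q = 1 and p^3 = 442; but 442 is not a perfect cube, contradiction. A monic cubic over Q with no rational root is irreducible (any nontrivial factorization would include a linear factor). Hence x^3 - 442 is the minimal polynomial of α, and in particular [Q(α):Q] = 3.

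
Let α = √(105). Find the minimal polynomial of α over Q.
m_α(x) = x^2 - 105

α satisfies α^2 - 105 = 0, so x^2 - 105 annihilates α. Since d = 105 is squarefree and ≠ 1, it is not a perfect square in Q, so x^2 - 105 has no rational root and is therefore irreducible over Q (a degree-2 polynomial over a field is irreducible iff it has no root). Hence m_α(x) = x^2 - 105.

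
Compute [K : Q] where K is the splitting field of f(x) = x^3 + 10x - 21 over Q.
[K : Q] = 6

By the rational root test, any rational root of the monic integer polynomial f(x) = x^3 + 10x - 21 must be an integer dividing the constant term -21, i.e. one of ±{1, 3, 7, 21}. Evaluating: f(1) = -10, f(-1) = -32, f(3) = 36, f(-3) = -78, f(7) = 392, f(-7) = -434, f(21) = 9450, f(-21) = -9492; none is 0, so f has no rational root and is therefore irreducible over Q (a cubic with no linear factor over a field is irreducible). For an irreducible cubic, the Galois group is A_3 or S_3 according as the discriminant disc(f) = -4a^3 - 27b^2 = -4·(10)^3 - 27·(-21)^2 = -15907 is or is not a square in Q. Here disc(f) = -15907 is not a perfect square in Q, so the Galois group of f over Q is not contained in A_3 and must be all of S_3. The splitting field has degree |S_3| = 6 over Q, so [K : Q] = 6.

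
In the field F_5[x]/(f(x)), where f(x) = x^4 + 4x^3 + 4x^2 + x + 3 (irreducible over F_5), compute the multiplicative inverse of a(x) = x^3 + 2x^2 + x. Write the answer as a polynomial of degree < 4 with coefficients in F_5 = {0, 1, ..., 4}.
a(x)^(-1) ≡ x^3 + 3x^2 + 4x + 1 (mod f(x))

Since f is irreducible over F_5, F_5[x]/(f) is a field and a(x) ≠ 0 has an inverse. Apply the extended Euclidean algorithm to f(x) and a(x) in F_5[x]: f(x) = (x + 2)·a(x) + (4x^2 + 4x + 3);  a(x) = (4x + 4)·(4x^2 + 4x + 3) + (3x + 3);  (4x^2 + 4x + 3) = (3x)·(3x + 3) + (3). The last nonzero remainder is the constant 3 = gcd(f, a) in F_5. Back-substituting through the division chain expresses 3 = s(x)·a(x) + t(x)·f(x) with s(x) ≡ 3x^3 + 4x^2 + 2x + 3 (mod f), so (3x^3 + 4x^2 + 2x + 3)·a(x) ≡ 3 (mod f). Multiplying by 3^(-1) ≡ 2 in F_5 gives a(x)^(-1) ≡ 2·(3x^3 + 4x^2 + 2x + 3) ≡ x^3 + 3x^2 + 4x + 1 (mod f). Check: (x^3 + 2x^2 + x)·(x^3 + 3x^2 + 4x + 1) = x^6 + x^4 + 2x^3 + x^2 + x ≡ 1 (mod x^4 + 4x^3 + 4x^2 + x + 3).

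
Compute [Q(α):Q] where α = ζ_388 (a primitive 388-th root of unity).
[Q(α):Q] = 192

The minimal polynomial of ζ_388 over Q is the 388-th cyclotomic polynomial Φ_388(x), which is irreducible over Q and has degree φ(388) = 192. Hence [Q(α):Q] = φ(388) = 192.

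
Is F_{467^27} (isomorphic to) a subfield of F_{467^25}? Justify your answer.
No: F_{467^27} is not a subfield of F_{467^25}

F_{p^m} embeds in F_{p^n} iff m | n. Here 27 ∤ 25 (since 25 = 0·27 + 25 with remainder 25 ≠ 0), so F_{467^27} is not a subfield of F_{467^25}. Equivalently: if it were, the tower law would give 27 = [F_{467^27}:F_467] dividing [F_{467^25}:F_467] = 25, contradiction.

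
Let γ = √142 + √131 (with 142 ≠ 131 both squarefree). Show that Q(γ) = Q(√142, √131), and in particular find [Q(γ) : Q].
[Q(γ) : Q] = 4 (equivalently, Q(γ) = Q(√142, √131))

Obviously Q(γ) ⊆ Q(√142, √131), and [Q(√142, √131):Q] = 4 (since 142, 131 are distinct squarefree integers > 1 with 18602 not a perfect square). To show equality we compute the minimal polynomial of γ. From γ = √142 + √131: γ^2 = 142 + 2√(18602) + 131 = 273 + 2√(18602), so γ^2 - 273 = 2√(18602); squaring, (γ^2 - 273)^2 = 4·18602, i.e. γ^4 - 546γ^2 + 74529 - 74408 = 0, i.e. γ^4 - 546γ^2 + 121 = 0. So γ is a root of x^4 - 546x^2 + 121. This polynomial is irreducible over Q: it has no rational root (each ±√142 ± √131 is irrational), and any factorization into two quadratics over Q would force √(18602) ∈ Q (pairing opposite roots) or √142, √131 ∈ Q (other pairings), all impossible. Hence [Q(γ):Q] = 4 = [Q(√142, √131):Q], so Q(γ) = Q(√142, √131).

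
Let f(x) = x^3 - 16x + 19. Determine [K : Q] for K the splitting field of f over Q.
[K : Q] = 6

By the rational root test, any rational root of the monic integer polynomial f(x) = x^3 - 16x + 19 must be an integer dividing the constant term 19, i.e. one of ±{1, 19}. Evaluating: f(1) = 4, f(-1) = 34, f(19) = 6574, f(-19) = -6536; none is 0, so f has no rational root and is therefore irreducible over Q (a cubic with no linear factor over a field is irreducible). For an irreducible cubic, the Galois group is A_3 or S_3 according as the discriminant disc(f) = -4a^3 - 27b^2 = -4·(-16)^3 - 27·(19)^2 = 6637 is or is not a square in Q. Here disc(f) = 6637 is not a perfect square in Q, so the Galois group of f over Q is not contained in A_3 and must be all of S_3. The splitting field has degree |S_3| = 6 over Q, so [K : Q] = 6.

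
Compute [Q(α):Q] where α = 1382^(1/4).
[Q(α):Q] = 4

α is a root of x^4 - 1382. By Eisenstein's criterion at the prime p = 2 (which divides the constant term 1382 but p^2 = 4 does not, since 1382 is squarefree), x^4 - 1382 is irreducible over Q. Hence [Q(α):Q] = 4.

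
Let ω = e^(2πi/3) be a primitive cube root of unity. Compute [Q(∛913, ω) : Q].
[Q(∛913, ω) : Q] = 6

[Q(∛913):Q] = 3 (min poly x^3 - 913, irreducible since 913 is not a perfect cube). [Q(ω):Q] = 2 (min poly x^2 + x + 1). Since Q(∛913) ⊂ R and ω ∉ R, we have ω ∉ Q(∛913), so x^2 + x + 1 remains irreducible over Q(∛913) and [Q(∛913, ω) : Q(∛913)] = 2. By the tower law, [Q(∛913, ω) : Q] = 3 · 2 = 6. (In fact Q(∛913, ω) is the splitting field of x^3 - 913 over Q.)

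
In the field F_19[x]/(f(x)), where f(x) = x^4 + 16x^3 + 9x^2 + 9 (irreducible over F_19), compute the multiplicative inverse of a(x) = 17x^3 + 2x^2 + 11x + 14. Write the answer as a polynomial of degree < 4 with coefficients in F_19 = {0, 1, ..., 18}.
a(x)^(-1) ≡ x^3 + 6x^2 + 2x + 12 (mod f(x))

Since f is irreducible over F_19, F_19[x]/(f) is a field and a(x) ≠ 0 has an inverse. Apply the extended Euclidean algorithm to f(x) and a(x) in F_19[x]: f(x) = (9x + 1)·a(x) + (3x^2 + 15x + 14);  a(x) = (12x + 4)·(3x^2 + 15x + 14) + (11x + 15);  (3x^2 + 15x + 14) = (2x + 9)·(11x + 15) + (12). The last nonzero remainder is the constant 12 = gcd(f, a) in F_19. Back-substituting through the division chain expresses 12 = s(x)·a(x) + t(x)·f(x) with s(x) ≡ 12x^3 + 15x^2 + 5x + 11 (mod f), so (12x^3 + 15x^2 + 5x + 11)·a(x) ≡ 12 (mod f). Multiplying by 12^(-1) ≡ 8 in F_19 gives a(x)^(-1) ≡ 8·(12x^3 + 15x^2 + 5x + 11) ≡ x^3 + 6x^2 + 2x + 12 (mod f). Check: (17x^3 + 2x^2 + 11x + 14)·(x^3 + 6x^2 + 2x + 12) = 17x^6 + 9x^5 + 3x^3 + 16x^2 + 8x + 16 ≡ 1 (mod x^4 + 16x^3 + 9x^2 + 9).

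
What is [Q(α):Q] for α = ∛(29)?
[Q(α):Q] = 3

The minimal polynomial of α is x^3 - 29, irreducible over Q since 29 is not a perfect cube (so x^3 - 29 has no rational root). Hence [Q(α):Q] = deg(m_α) = 3.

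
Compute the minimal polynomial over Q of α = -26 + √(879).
m_α(x) = x^2 + 52x - 203

From α + 26 = √(879), squaring gives (α + 26)^2 = 879, i.e. α^2 + 52α + 676 = 879, so α^2 + 52α - 203 = 0. The discriminant of x^2 + 52x - 203 is (52)^2 - 4·(-203) = 2704 + 812 = 3516, and 4·(879) is not a perfect square in Q since 879 is squarefree and ≠ 1. Hence x^2 + 52x - 203 is irreducible over Q and is the minimal polynomial of α.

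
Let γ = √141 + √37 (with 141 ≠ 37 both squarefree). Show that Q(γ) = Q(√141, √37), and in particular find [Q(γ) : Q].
[Q(γ) : Q] = 4 (equivalently, Q(γ) = Q(√141, √37))

Obviously Q(γ) ⊆ Q(√141, √37), and [Q(√141, √37):Q] = 4 (since 141, 37 are distinct squarefree integers > 1 with 5217 not a perfect square). To show equality we compute the minimal polynomial of γ. From γ = √141 + √37: γ^2 = 141 + 2√(5217) + 37 = 178 + 2√(5217), so γ^2 - 178 = 2√(5217); squaring, (γ^2 - 178)^2 = 4·5217, i.e. γ^4 - 356γ^2 + 31684 - 20868 = 0, i.e. γ^4 - 356γ^2 + 10816 = 0. So γ is a root of x^4 - 356x^2 + 10816. This polynomial is irreducible over Q: it has no rational root (each ±√141 ± √37 is irrational), and any factorization into two quadratics over Q would force √(5217) ∈ Q (pairing opposite roots) or √141, √37 ∈ Q (other pairings), all impossible. Hence [Q(γ):Q] = 4 = [Q(√141, √37):Q], so Q(γ) = Q(√141, √37).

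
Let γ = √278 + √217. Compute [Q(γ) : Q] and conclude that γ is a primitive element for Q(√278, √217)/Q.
[Q(γ) : Q] = 4 (equivalently, Q(γ) = Q(√278, √217))

Obviously Q(γ) ⊆ Q(√278, √217), and [Q(√278, √217):Q] = 4 (since 278, 217 are distinct squarefree integers > 1 with 60326 not a perfect square). To show equality we compute the minimal polynomial of γ. From γ = √278 + √217: γ^2 = 278 + 2√(60326) + 217 = 495 + 2√(60326), so γ^2 - 495 = 2√(60326); squaring, (γ^2 - 495)^2 = 4·60326, i.e. γ^4 - 990γ^2 + 245025 - 241304 = 0, i.e. γ^4 - 990γ^2 + 3721 = 0. So γ is a root of x^4 - 990x^2 + 3721. This polynomial is irreducible over Q: it has no rational root (each ±√278 ± √217 is irrational), and any factorization into two quadratics over Q would force √(60326) ∈ Q (pairing opposite roots) or √278, √217 ∈ Q (other pairings), all impossible. Hence [Q(γ):Q] = 4 = [Q(√278, √217):Q], so Q(γ) = Q(√278, √217).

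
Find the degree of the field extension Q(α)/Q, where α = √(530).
[Q(α):Q] = 2

[Q(α):Q] equals the degree of the minimal polynomial of α. Here α^2 = 530 and x^2 - 530 is irreducible (d = 530 is squarefree, ≠ 1, hence not a square), so deg(m_α) = 2. Thus [Q(α):Q] = 2.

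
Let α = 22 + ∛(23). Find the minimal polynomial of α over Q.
m_α(x) = x^3 - 66x^2 + 1452x - 10671

Set β = α - 22 = ∛(23), so β^3 = 23. Then (α - 22)^3 - 23 = 0, i.e. α is a root of g(x) = (x - 22)^3 - 23 = x^3 - 66x^2 + 1452x - 10671. Since g(x) = h(x - 22) where h(x) = x^3 - 23, and h is irreducible over Q (because 23 is not a perfect cube, so h has no rational root, and a monic cubic with no rational root is irreducible), g is also irreducible (irreducibility is preserved under the substitution x → x - 22). Hence m_α(x) = x^3 - 66x^2 + 1452x - 10671.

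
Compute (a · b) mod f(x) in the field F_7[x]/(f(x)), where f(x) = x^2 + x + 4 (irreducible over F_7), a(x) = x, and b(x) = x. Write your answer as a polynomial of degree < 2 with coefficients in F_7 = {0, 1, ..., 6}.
a · b ≡ 6x + 3 (mod f(x))

Multiply in F_7[x]: a(x)·b(x) = (x)·(x) = x^2. This has degree ≥ 2, so divide by f(x) over F_7: x^2 = (1)·(x^2 + x + 4) + (6x + 3). Hence a·b ≡ 6x + 3 (mod f). (F_7[x]/(f) is a field with 7^2 = 49 elements since f is irreducible of degree 2.)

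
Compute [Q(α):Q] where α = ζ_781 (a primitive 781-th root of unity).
[Q(α):Q] = 700

The minimal polynomial of ζ_781 over Q is the 781-th cyclotomic polynomial Φ_781(x), which is irreducible over Q and has degree φ(781) = 700. Hence [Q(α):Q] = φ(781) = 700.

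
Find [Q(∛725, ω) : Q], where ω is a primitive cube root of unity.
[Q(∛725, ω) : Q] = 6

[Q(∛725):Q] = 3 (min poly x^3 - 725, irreducible since 725 is not a perfect cube). [Q(ω):Q] = 2 (min poly x^2 + x + 1). Since Q(∛725) ⊂ R and ω ∉ R, we have ω ∉ Q(∛725), so x^2 + x + 1 remains irreducible over Q(∛725) and [Q(∛725, ω) : Q(∛725)] = 2. By the tower law, [Q(∛725, ω) : Q] = 3 · 2 = 6. (In fact Q(∛725, ω) is the splitting field of x^3 - 725 over Q.)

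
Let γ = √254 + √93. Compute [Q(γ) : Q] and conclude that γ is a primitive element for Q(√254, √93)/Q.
[Q(γ) : Q] = 4 (equivalently, Q(γ) = Q(√254, √93))

Obviously Q(γ) ⊆ Q(√254, √93), and [Q(√254, √93):Q] = 4 (since 254, 93 are distinct squarefree integers > 1 with 23622 not a perfect square). To show equality we compute the minimal polynomial of γ. From γ = √254 + √93: γ^2 = 254 + 2√(23622) + 93 = 347 + 2√(23622), so γ^2 - 347 = 2√(23622); squaring, (γ^2 - 347)^2 = 4·23622, i.e. γ^4 - 694γ^2 + 120409 - 94488 = 0, i.e. γ^4 - 694γ^2 + 25921 = 0. So γ is a root of x^4 - 694x^2 + 25921. This polynomial is irreducible over Q: it has no rational root (each ±√254 ± √93 is irrational), and any factorization into two quadratics over Q would force √(23622) ∈ Q (pairing opposite roots) or √254, √93 ∈ Q (other pairings), all impossible. Hence [Q(γ):Q] = 4 = [Q(√254, √93):Q], so Q(γ) = Q(√254, √93).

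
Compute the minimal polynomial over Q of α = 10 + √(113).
m_α(x) = x^2 - 20x - 13

From α - 10 = √(113), squaring gives (α - 10)^2 = 113, i.e. α^2 - 20α + 100 = 113, so α^2 - 20α - 13 = 0. The discriminant of x^2 - 20x - 13 is (-20)^2 - 4·(-13) = 400 + 52 = 452, and 4·(113) is not a perfect square in Q since 113 is squarefree and ≠ 1. Hence x^2 - 20x - 13 is irreducible over Q and is the minimal polynomial of α.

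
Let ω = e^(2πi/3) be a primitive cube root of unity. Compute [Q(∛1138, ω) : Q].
[Q(∛1138, ω) : Q] = 6

[Q(∛1138):Q] = 3 (min poly x^3 - 1138, irreducible since 1138 is not a perfect cube). [Q(ω):Q] = 2 (min poly x^2 + x + 1). Since Q(∛1138) ⊂ R and ω ∉ R, we have ω ∉ Q(∛1138), so x^2 + x + 1 remains irreducible over Q(∛1138) and [Q(∛1138, ω) : Q(∛1138)] = 2. By the tower law, [Q(∛1138, ω) : Q] = 3 · 2 = 6. (In fact Q(∛1138, ω) is the splitting field of x^3 - 1138 over Q.)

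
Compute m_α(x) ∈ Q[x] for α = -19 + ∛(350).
m_α(x) = x^3 + 57x^2 + 1083x + 6509

Set β = α + 19 = ∛(350), so β^3 = 350. Then (α + 19)^3 - 350 = 0, i.e. α is a root of g(x) = (x + 19)^3 - 350 = x^3 + 57x^2 + 1083x + 6509. Since g(x) = h(x + 19) where h(x) = x^3 - 350, and h is irreducible over Q (because 350 is not a perfect cube, so h has no rational root, and a monic cubic with no rational root is irreducible), g is also irreducible (irreducibility is preserved under the substitution x → x + 19). Hence m_α(x) = x^3 + 57x^2 + 1083x + 6509.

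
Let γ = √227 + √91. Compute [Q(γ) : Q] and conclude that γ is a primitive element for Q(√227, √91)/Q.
[Q(γ) : Q] = 4 (equivalently, Q(γ) = Q(√227, √91))

Obviously Q(γ) ⊆ Q(√227, √91), and [Q(√227, √91):Q] = 4 (since 227, 91 are distinct squarefree integers > 1 with 20657 not a perfect square). To show equality we compute the minimal polynomial of γ. From γ = √227 + √91: γ^2 = 227 + 2√(20657) + 91 = 318 + 2√(20657), so γ^2 - 318 = 2√(20657); squaring, (γ^2 - 318)^2 = 4·20657, i.e. γ^4 - 636γ^2 + 101124 - 82628 = 0, i.e. γ^4 - 636γ^2 + 18496 = 0. So γ is a root of x^4 - 636x^2 + 18496. This polynomial is irreducible over Q: it has no rational root (each ±√227 ± √91 is irrational), and any factorization into two quadratics over Q would force √(20657) ∈ Q (pairing opposite roots) or √227, √91 ∈ Q (other pairings), all impossible. Hence [Q(γ):Q] = 4 = [Q(√227, √91):Q], so Q(γ) = Q(√227, √91).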